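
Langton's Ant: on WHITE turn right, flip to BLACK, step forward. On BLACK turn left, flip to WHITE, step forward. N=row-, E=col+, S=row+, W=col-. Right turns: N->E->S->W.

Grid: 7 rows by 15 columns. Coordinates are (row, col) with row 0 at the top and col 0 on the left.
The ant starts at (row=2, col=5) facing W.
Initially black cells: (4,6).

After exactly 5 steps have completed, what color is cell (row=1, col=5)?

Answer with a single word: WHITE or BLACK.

Answer: BLACK

Derivation:
Step 1: on WHITE (2,5): turn R to N, flip to black, move to (1,5). |black|=2
Step 2: on WHITE (1,5): turn R to E, flip to black, move to (1,6). |black|=3
Step 3: on WHITE (1,6): turn R to S, flip to black, move to (2,6). |black|=4
Step 4: on WHITE (2,6): turn R to W, flip to black, move to (2,5). |black|=5
Step 5: on BLACK (2,5): turn L to S, flip to white, move to (3,5). |black|=4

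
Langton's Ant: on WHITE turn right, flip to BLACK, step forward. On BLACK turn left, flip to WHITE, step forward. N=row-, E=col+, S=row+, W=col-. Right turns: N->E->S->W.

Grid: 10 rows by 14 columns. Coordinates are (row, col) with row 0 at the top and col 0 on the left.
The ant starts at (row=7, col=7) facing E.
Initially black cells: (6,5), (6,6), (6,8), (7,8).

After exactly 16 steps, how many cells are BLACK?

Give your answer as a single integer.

Step 1: on WHITE (7,7): turn R to S, flip to black, move to (8,7). |black|=5
Step 2: on WHITE (8,7): turn R to W, flip to black, move to (8,6). |black|=6
Step 3: on WHITE (8,6): turn R to N, flip to black, move to (7,6). |black|=7
Step 4: on WHITE (7,6): turn R to E, flip to black, move to (7,7). |black|=8
Step 5: on BLACK (7,7): turn L to N, flip to white, move to (6,7). |black|=7
Step 6: on WHITE (6,7): turn R to E, flip to black, move to (6,8). |black|=8
Step 7: on BLACK (6,8): turn L to N, flip to white, move to (5,8). |black|=7
Step 8: on WHITE (5,8): turn R to E, flip to black, move to (5,9). |black|=8
Step 9: on WHITE (5,9): turn R to S, flip to black, move to (6,9). |black|=9
Step 10: on WHITE (6,9): turn R to W, flip to black, move to (6,8). |black|=10
Step 11: on WHITE (6,8): turn R to N, flip to black, move to (5,8). |black|=11
Step 12: on BLACK (5,8): turn L to W, flip to white, move to (5,7). |black|=10
Step 13: on WHITE (5,7): turn R to N, flip to black, move to (4,7). |black|=11
Step 14: on WHITE (4,7): turn R to E, flip to black, move to (4,8). |black|=12
Step 15: on WHITE (4,8): turn R to S, flip to black, move to (5,8). |black|=13
Step 16: on WHITE (5,8): turn R to W, flip to black, move to (5,7). |black|=14

Answer: 14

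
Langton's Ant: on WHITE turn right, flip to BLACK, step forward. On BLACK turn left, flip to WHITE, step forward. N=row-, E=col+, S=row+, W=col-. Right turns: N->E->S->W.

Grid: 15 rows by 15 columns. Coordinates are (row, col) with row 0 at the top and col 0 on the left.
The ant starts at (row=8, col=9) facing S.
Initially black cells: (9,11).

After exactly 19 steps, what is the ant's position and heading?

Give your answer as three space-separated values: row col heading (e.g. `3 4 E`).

Answer: 7 11 E

Derivation:
Step 1: on WHITE (8,9): turn R to W, flip to black, move to (8,8). |black|=2
Step 2: on WHITE (8,8): turn R to N, flip to black, move to (7,8). |black|=3
Step 3: on WHITE (7,8): turn R to E, flip to black, move to (7,9). |black|=4
Step 4: on WHITE (7,9): turn R to S, flip to black, move to (8,9). |black|=5
Step 5: on BLACK (8,9): turn L to E, flip to white, move to (8,10). |black|=4
Step 6: on WHITE (8,10): turn R to S, flip to black, move to (9,10). |black|=5
Step 7: on WHITE (9,10): turn R to W, flip to black, move to (9,9). |black|=6
Step 8: on WHITE (9,9): turn R to N, flip to black, move to (8,9). |black|=7
Step 9: on WHITE (8,9): turn R to E, flip to black, move to (8,10). |black|=8
Step 10: on BLACK (8,10): turn L to N, flip to white, move to (7,10). |black|=7
Step 11: on WHITE (7,10): turn R to E, flip to black, move to (7,11). |black|=8
Step 12: on WHITE (7,11): turn R to S, flip to black, move to (8,11). |black|=9
Step 13: on WHITE (8,11): turn R to W, flip to black, move to (8,10). |black|=10
Step 14: on WHITE (8,10): turn R to N, flip to black, move to (7,10). |black|=11
Step 15: on BLACK (7,10): turn L to W, flip to white, move to (7,9). |black|=10
Step 16: on BLACK (7,9): turn L to S, flip to white, move to (8,9). |black|=9
Step 17: on BLACK (8,9): turn L to E, flip to white, move to (8,10). |black|=8
Step 18: on BLACK (8,10): turn L to N, flip to white, move to (7,10). |black|=7
Step 19: on WHITE (7,10): turn R to E, flip to black, move to (7,11). |black|=8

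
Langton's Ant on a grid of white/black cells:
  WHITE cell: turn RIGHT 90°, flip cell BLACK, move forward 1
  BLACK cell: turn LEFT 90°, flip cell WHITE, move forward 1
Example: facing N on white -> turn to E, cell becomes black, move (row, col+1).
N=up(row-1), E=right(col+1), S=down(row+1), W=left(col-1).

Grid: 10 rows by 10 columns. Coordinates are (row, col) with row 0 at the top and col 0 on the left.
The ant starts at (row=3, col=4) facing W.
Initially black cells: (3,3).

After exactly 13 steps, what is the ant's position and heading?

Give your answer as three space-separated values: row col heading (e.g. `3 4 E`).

Answer: 4 2 S

Derivation:
Step 1: on WHITE (3,4): turn R to N, flip to black, move to (2,4). |black|=2
Step 2: on WHITE (2,4): turn R to E, flip to black, move to (2,5). |black|=3
Step 3: on WHITE (2,5): turn R to S, flip to black, move to (3,5). |black|=4
Step 4: on WHITE (3,5): turn R to W, flip to black, move to (3,4). |black|=5
Step 5: on BLACK (3,4): turn L to S, flip to white, move to (4,4). |black|=4
Step 6: on WHITE (4,4): turn R to W, flip to black, move to (4,3). |black|=5
Step 7: on WHITE (4,3): turn R to N, flip to black, move to (3,3). |black|=6
Step 8: on BLACK (3,3): turn L to W, flip to white, move to (3,2). |black|=5
Step 9: on WHITE (3,2): turn R to N, flip to black, move to (2,2). |black|=6
Step 10: on WHITE (2,2): turn R to E, flip to black, move to (2,3). |black|=7
Step 11: on WHITE (2,3): turn R to S, flip to black, move to (3,3). |black|=8
Step 12: on WHITE (3,3): turn R to W, flip to black, move to (3,2). |black|=9
Step 13: on BLACK (3,2): turn L to S, flip to white, move to (4,2). |black|=8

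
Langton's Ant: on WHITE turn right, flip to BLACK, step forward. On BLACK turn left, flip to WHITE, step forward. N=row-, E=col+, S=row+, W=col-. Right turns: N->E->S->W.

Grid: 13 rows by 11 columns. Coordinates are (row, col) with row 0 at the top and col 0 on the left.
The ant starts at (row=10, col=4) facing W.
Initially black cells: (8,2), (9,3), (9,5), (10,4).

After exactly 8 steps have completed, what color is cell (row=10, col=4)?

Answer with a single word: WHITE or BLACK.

Step 1: on BLACK (10,4): turn L to S, flip to white, move to (11,4). |black|=3
Step 2: on WHITE (11,4): turn R to W, flip to black, move to (11,3). |black|=4
Step 3: on WHITE (11,3): turn R to N, flip to black, move to (10,3). |black|=5
Step 4: on WHITE (10,3): turn R to E, flip to black, move to (10,4). |black|=6
Step 5: on WHITE (10,4): turn R to S, flip to black, move to (11,4). |black|=7
Step 6: on BLACK (11,4): turn L to E, flip to white, move to (11,5). |black|=6
Step 7: on WHITE (11,5): turn R to S, flip to black, move to (12,5). |black|=7
Step 8: on WHITE (12,5): turn R to W, flip to black, move to (12,4). |black|=8

Answer: BLACK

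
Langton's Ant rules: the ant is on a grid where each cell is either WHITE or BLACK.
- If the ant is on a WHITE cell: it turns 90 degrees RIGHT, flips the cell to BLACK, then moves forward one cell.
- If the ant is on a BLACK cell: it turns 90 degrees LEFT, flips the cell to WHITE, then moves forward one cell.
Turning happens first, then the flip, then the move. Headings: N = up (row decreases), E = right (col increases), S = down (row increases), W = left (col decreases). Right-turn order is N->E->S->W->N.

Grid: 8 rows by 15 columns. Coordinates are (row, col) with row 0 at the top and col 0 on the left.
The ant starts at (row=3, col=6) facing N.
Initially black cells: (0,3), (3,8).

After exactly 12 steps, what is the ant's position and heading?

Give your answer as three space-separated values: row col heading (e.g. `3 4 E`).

Step 1: on WHITE (3,6): turn R to E, flip to black, move to (3,7). |black|=3
Step 2: on WHITE (3,7): turn R to S, flip to black, move to (4,7). |black|=4
Step 3: on WHITE (4,7): turn R to W, flip to black, move to (4,6). |black|=5
Step 4: on WHITE (4,6): turn R to N, flip to black, move to (3,6). |black|=6
Step 5: on BLACK (3,6): turn L to W, flip to white, move to (3,5). |black|=5
Step 6: on WHITE (3,5): turn R to N, flip to black, move to (2,5). |black|=6
Step 7: on WHITE (2,5): turn R to E, flip to black, move to (2,6). |black|=7
Step 8: on WHITE (2,6): turn R to S, flip to black, move to (3,6). |black|=8
Step 9: on WHITE (3,6): turn R to W, flip to black, move to (3,5). |black|=9
Step 10: on BLACK (3,5): turn L to S, flip to white, move to (4,5). |black|=8
Step 11: on WHITE (4,5): turn R to W, flip to black, move to (4,4). |black|=9
Step 12: on WHITE (4,4): turn R to N, flip to black, move to (3,4). |black|=10

Answer: 3 4 N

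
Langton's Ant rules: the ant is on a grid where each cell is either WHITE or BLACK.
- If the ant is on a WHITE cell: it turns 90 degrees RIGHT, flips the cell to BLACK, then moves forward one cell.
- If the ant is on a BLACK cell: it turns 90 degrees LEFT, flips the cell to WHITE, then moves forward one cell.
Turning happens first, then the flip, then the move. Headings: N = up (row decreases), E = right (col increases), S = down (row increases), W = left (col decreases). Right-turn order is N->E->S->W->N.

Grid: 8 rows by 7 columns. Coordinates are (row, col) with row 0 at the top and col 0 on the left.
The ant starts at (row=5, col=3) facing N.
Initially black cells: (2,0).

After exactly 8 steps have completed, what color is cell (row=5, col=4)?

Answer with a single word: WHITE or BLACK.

Step 1: on WHITE (5,3): turn R to E, flip to black, move to (5,4). |black|=2
Step 2: on WHITE (5,4): turn R to S, flip to black, move to (6,4). |black|=3
Step 3: on WHITE (6,4): turn R to W, flip to black, move to (6,3). |black|=4
Step 4: on WHITE (6,3): turn R to N, flip to black, move to (5,3). |black|=5
Step 5: on BLACK (5,3): turn L to W, flip to white, move to (5,2). |black|=4
Step 6: on WHITE (5,2): turn R to N, flip to black, move to (4,2). |black|=5
Step 7: on WHITE (4,2): turn R to E, flip to black, move to (4,3). |black|=6
Step 8: on WHITE (4,3): turn R to S, flip to black, move to (5,3). |black|=7

Answer: BLACK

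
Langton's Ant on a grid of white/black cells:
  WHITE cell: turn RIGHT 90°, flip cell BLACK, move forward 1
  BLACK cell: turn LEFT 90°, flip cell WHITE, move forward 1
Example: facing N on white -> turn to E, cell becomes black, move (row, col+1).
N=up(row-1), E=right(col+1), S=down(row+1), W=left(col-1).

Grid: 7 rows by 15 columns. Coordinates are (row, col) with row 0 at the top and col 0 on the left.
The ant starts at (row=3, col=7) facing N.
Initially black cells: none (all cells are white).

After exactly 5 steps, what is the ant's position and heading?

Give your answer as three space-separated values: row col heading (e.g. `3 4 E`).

Step 1: on WHITE (3,7): turn R to E, flip to black, move to (3,8). |black|=1
Step 2: on WHITE (3,8): turn R to S, flip to black, move to (4,8). |black|=2
Step 3: on WHITE (4,8): turn R to W, flip to black, move to (4,7). |black|=3
Step 4: on WHITE (4,7): turn R to N, flip to black, move to (3,7). |black|=4
Step 5: on BLACK (3,7): turn L to W, flip to white, move to (3,6). |black|=3

Answer: 3 6 W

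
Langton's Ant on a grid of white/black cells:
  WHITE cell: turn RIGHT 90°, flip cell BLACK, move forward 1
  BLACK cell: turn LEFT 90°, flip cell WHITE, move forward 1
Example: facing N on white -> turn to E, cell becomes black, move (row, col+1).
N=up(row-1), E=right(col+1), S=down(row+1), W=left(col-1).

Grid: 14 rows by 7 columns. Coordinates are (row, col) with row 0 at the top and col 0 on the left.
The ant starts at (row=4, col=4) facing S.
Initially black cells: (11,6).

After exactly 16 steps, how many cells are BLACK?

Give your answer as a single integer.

Answer: 9

Derivation:
Step 1: on WHITE (4,4): turn R to W, flip to black, move to (4,3). |black|=2
Step 2: on WHITE (4,3): turn R to N, flip to black, move to (3,3). |black|=3
Step 3: on WHITE (3,3): turn R to E, flip to black, move to (3,4). |black|=4
Step 4: on WHITE (3,4): turn R to S, flip to black, move to (4,4). |black|=5
Step 5: on BLACK (4,4): turn L to E, flip to white, move to (4,5). |black|=4
Step 6: on WHITE (4,5): turn R to S, flip to black, move to (5,5). |black|=5
Step 7: on WHITE (5,5): turn R to W, flip to black, move to (5,4). |black|=6
Step 8: on WHITE (5,4): turn R to N, flip to black, move to (4,4). |black|=7
Step 9: on WHITE (4,4): turn R to E, flip to black, move to (4,5). |black|=8
Step 10: on BLACK (4,5): turn L to N, flip to white, move to (3,5). |black|=7
Step 11: on WHITE (3,5): turn R to E, flip to black, move to (3,6). |black|=8
Step 12: on WHITE (3,6): turn R to S, flip to black, move to (4,6). |black|=9
Step 13: on WHITE (4,6): turn R to W, flip to black, move to (4,5). |black|=10
Step 14: on WHITE (4,5): turn R to N, flip to black, move to (3,5). |black|=11
Step 15: on BLACK (3,5): turn L to W, flip to white, move to (3,4). |black|=10
Step 16: on BLACK (3,4): turn L to S, flip to white, move to (4,4). |black|=9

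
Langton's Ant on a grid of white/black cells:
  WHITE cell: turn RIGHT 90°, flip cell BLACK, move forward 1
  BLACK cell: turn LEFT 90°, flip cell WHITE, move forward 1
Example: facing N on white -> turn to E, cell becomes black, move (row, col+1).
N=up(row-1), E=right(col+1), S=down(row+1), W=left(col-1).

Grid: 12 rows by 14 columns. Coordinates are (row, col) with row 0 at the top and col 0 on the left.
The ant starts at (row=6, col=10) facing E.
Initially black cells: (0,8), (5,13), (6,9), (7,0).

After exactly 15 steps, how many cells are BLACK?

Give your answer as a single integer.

Answer: 11

Derivation:
Step 1: on WHITE (6,10): turn R to S, flip to black, move to (7,10). |black|=5
Step 2: on WHITE (7,10): turn R to W, flip to black, move to (7,9). |black|=6
Step 3: on WHITE (7,9): turn R to N, flip to black, move to (6,9). |black|=7
Step 4: on BLACK (6,9): turn L to W, flip to white, move to (6,8). |black|=6
Step 5: on WHITE (6,8): turn R to N, flip to black, move to (5,8). |black|=7
Step 6: on WHITE (5,8): turn R to E, flip to black, move to (5,9). |black|=8
Step 7: on WHITE (5,9): turn R to S, flip to black, move to (6,9). |black|=9
Step 8: on WHITE (6,9): turn R to W, flip to black, move to (6,8). |black|=10
Step 9: on BLACK (6,8): turn L to S, flip to white, move to (7,8). |black|=9
Step 10: on WHITE (7,8): turn R to W, flip to black, move to (7,7). |black|=10
Step 11: on WHITE (7,7): turn R to N, flip to black, move to (6,7). |black|=11
Step 12: on WHITE (6,7): turn R to E, flip to black, move to (6,8). |black|=12
Step 13: on WHITE (6,8): turn R to S, flip to black, move to (7,8). |black|=13
Step 14: on BLACK (7,8): turn L to E, flip to white, move to (7,9). |black|=12
Step 15: on BLACK (7,9): turn L to N, flip to white, move to (6,9). |black|=11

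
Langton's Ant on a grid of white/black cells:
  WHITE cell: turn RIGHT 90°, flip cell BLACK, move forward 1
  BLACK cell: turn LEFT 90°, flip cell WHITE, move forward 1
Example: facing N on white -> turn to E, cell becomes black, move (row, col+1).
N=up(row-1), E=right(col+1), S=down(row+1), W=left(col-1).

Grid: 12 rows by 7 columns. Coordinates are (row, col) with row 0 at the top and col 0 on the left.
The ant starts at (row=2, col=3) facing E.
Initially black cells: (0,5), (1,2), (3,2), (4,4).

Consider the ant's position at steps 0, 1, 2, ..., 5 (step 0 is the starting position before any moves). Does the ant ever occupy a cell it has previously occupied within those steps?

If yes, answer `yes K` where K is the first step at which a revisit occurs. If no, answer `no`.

Step 1: on WHITE (2,3): turn R to S, flip to black, move to (3,3). |black|=5 — new cell
Step 2: on WHITE (3,3): turn R to W, flip to black, move to (3,2). |black|=6 — new cell
Step 3: on BLACK (3,2): turn L to S, flip to white, move to (4,2). |black|=5 — new cell
Step 4: on WHITE (4,2): turn R to W, flip to black, move to (4,1). |black|=6 — new cell
Step 5: on WHITE (4,1): turn R to N, flip to black, move to (3,1). |black|=7 — new cell
No revisit within 5 steps.

Answer: no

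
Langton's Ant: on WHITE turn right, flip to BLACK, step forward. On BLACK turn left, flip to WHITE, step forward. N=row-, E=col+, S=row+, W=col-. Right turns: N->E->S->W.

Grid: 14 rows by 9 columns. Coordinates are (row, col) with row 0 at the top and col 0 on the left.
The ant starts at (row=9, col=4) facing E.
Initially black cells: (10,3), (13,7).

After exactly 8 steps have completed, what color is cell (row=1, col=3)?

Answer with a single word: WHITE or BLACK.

Step 1: on WHITE (9,4): turn R to S, flip to black, move to (10,4). |black|=3
Step 2: on WHITE (10,4): turn R to W, flip to black, move to (10,3). |black|=4
Step 3: on BLACK (10,3): turn L to S, flip to white, move to (11,3). |black|=3
Step 4: on WHITE (11,3): turn R to W, flip to black, move to (11,2). |black|=4
Step 5: on WHITE (11,2): turn R to N, flip to black, move to (10,2). |black|=5
Step 6: on WHITE (10,2): turn R to E, flip to black, move to (10,3). |black|=6
Step 7: on WHITE (10,3): turn R to S, flip to black, move to (11,3). |black|=7
Step 8: on BLACK (11,3): turn L to E, flip to white, move to (11,4). |black|=6

Answer: WHITE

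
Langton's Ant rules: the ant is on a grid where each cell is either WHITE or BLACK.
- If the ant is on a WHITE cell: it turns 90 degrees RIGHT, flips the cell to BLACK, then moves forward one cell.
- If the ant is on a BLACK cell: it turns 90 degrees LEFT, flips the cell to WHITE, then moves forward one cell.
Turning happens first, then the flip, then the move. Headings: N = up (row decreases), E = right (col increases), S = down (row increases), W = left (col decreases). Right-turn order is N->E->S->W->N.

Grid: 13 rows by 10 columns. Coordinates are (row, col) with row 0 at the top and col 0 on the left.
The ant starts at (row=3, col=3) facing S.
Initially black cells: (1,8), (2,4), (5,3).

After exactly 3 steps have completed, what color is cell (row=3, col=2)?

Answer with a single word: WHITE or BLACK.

Answer: BLACK

Derivation:
Step 1: on WHITE (3,3): turn R to W, flip to black, move to (3,2). |black|=4
Step 2: on WHITE (3,2): turn R to N, flip to black, move to (2,2). |black|=5
Step 3: on WHITE (2,2): turn R to E, flip to black, move to (2,3). |black|=6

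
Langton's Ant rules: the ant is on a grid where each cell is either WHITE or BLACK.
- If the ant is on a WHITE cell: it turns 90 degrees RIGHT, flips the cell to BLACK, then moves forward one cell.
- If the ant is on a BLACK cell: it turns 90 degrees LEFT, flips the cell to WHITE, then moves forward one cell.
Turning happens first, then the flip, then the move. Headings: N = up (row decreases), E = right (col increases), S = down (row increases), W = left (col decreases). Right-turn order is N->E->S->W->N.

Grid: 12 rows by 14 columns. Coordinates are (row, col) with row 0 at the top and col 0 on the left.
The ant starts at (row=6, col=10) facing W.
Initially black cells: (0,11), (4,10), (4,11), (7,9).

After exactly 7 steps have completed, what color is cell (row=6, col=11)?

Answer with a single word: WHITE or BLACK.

Step 1: on WHITE (6,10): turn R to N, flip to black, move to (5,10). |black|=5
Step 2: on WHITE (5,10): turn R to E, flip to black, move to (5,11). |black|=6
Step 3: on WHITE (5,11): turn R to S, flip to black, move to (6,11). |black|=7
Step 4: on WHITE (6,11): turn R to W, flip to black, move to (6,10). |black|=8
Step 5: on BLACK (6,10): turn L to S, flip to white, move to (7,10). |black|=7
Step 6: on WHITE (7,10): turn R to W, flip to black, move to (7,9). |black|=8
Step 7: on BLACK (7,9): turn L to S, flip to white, move to (8,9). |black|=7

Answer: BLACK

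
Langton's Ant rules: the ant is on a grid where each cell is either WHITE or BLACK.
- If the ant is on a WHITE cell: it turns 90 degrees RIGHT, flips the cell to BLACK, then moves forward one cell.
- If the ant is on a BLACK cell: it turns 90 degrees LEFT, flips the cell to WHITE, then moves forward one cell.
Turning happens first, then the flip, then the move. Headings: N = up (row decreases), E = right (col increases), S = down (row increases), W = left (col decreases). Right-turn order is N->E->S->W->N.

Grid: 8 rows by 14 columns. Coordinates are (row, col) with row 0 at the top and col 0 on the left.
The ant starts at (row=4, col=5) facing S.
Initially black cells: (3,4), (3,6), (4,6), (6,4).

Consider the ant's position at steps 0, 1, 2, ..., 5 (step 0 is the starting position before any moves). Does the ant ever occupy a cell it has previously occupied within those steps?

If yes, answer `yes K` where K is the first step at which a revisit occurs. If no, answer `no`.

Step 1: on WHITE (4,5): turn R to W, flip to black, move to (4,4). |black|=5 — new cell
Step 2: on WHITE (4,4): turn R to N, flip to black, move to (3,4). |black|=6 — new cell
Step 3: on BLACK (3,4): turn L to W, flip to white, move to (3,3). |black|=5 — new cell
Step 4: on WHITE (3,3): turn R to N, flip to black, move to (2,3). |black|=6 — new cell
Step 5: on WHITE (2,3): turn R to E, flip to black, move to (2,4). |black|=7 — new cell
No revisit within 5 steps.

Answer: no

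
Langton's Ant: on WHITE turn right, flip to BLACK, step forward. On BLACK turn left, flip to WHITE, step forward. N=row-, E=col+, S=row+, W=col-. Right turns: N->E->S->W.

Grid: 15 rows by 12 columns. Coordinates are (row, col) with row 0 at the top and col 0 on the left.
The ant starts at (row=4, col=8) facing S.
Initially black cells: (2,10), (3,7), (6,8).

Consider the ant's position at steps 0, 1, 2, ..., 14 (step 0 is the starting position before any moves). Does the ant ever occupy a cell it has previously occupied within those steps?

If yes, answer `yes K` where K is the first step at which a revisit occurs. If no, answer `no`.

Answer: yes 6

Derivation:
Step 1: on WHITE (4,8): turn R to W, flip to black, move to (4,7). |black|=4 — new cell
Step 2: on WHITE (4,7): turn R to N, flip to black, move to (3,7). |black|=5 — new cell
Step 3: on BLACK (3,7): turn L to W, flip to white, move to (3,6). |black|=4 — new cell
Step 4: on WHITE (3,6): turn R to N, flip to black, move to (2,6). |black|=5 — new cell
Step 5: on WHITE (2,6): turn R to E, flip to black, move to (2,7). |black|=6 — new cell
Step 6: on WHITE (2,7): turn R to S, flip to black, move to (3,7). |black|=7 — REVISIT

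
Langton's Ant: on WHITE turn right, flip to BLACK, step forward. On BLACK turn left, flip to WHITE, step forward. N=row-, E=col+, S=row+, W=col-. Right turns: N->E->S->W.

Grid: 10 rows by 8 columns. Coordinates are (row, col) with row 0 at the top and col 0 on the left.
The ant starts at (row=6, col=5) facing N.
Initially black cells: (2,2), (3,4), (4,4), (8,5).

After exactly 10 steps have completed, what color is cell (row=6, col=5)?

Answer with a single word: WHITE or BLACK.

Step 1: on WHITE (6,5): turn R to E, flip to black, move to (6,6). |black|=5
Step 2: on WHITE (6,6): turn R to S, flip to black, move to (7,6). |black|=6
Step 3: on WHITE (7,6): turn R to W, flip to black, move to (7,5). |black|=7
Step 4: on WHITE (7,5): turn R to N, flip to black, move to (6,5). |black|=8
Step 5: on BLACK (6,5): turn L to W, flip to white, move to (6,4). |black|=7
Step 6: on WHITE (6,4): turn R to N, flip to black, move to (5,4). |black|=8
Step 7: on WHITE (5,4): turn R to E, flip to black, move to (5,5). |black|=9
Step 8: on WHITE (5,5): turn R to S, flip to black, move to (6,5). |black|=10
Step 9: on WHITE (6,5): turn R to W, flip to black, move to (6,4). |black|=11
Step 10: on BLACK (6,4): turn L to S, flip to white, move to (7,4). |black|=10

Answer: BLACK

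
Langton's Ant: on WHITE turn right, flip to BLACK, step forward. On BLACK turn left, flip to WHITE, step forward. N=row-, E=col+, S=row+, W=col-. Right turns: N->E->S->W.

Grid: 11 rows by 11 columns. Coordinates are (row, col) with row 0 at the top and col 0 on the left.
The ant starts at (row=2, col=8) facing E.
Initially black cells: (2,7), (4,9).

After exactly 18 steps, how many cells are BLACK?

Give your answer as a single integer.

Answer: 8

Derivation:
Step 1: on WHITE (2,8): turn R to S, flip to black, move to (3,8). |black|=3
Step 2: on WHITE (3,8): turn R to W, flip to black, move to (3,7). |black|=4
Step 3: on WHITE (3,7): turn R to N, flip to black, move to (2,7). |black|=5
Step 4: on BLACK (2,7): turn L to W, flip to white, move to (2,6). |black|=4
Step 5: on WHITE (2,6): turn R to N, flip to black, move to (1,6). |black|=5
Step 6: on WHITE (1,6): turn R to E, flip to black, move to (1,7). |black|=6
Step 7: on WHITE (1,7): turn R to S, flip to black, move to (2,7). |black|=7
Step 8: on WHITE (2,7): turn R to W, flip to black, move to (2,6). |black|=8
Step 9: on BLACK (2,6): turn L to S, flip to white, move to (3,6). |black|=7
Step 10: on WHITE (3,6): turn R to W, flip to black, move to (3,5). |black|=8
Step 11: on WHITE (3,5): turn R to N, flip to black, move to (2,5). |black|=9
Step 12: on WHITE (2,5): turn R to E, flip to black, move to (2,6). |black|=10
Step 13: on WHITE (2,6): turn R to S, flip to black, move to (3,6). |black|=11
Step 14: on BLACK (3,6): turn L to E, flip to white, move to (3,7). |black|=10
Step 15: on BLACK (3,7): turn L to N, flip to white, move to (2,7). |black|=9
Step 16: on BLACK (2,7): turn L to W, flip to white, move to (2,6). |black|=8
Step 17: on BLACK (2,6): turn L to S, flip to white, move to (3,6). |black|=7
Step 18: on WHITE (3,6): turn R to W, flip to black, move to (3,5). |black|=8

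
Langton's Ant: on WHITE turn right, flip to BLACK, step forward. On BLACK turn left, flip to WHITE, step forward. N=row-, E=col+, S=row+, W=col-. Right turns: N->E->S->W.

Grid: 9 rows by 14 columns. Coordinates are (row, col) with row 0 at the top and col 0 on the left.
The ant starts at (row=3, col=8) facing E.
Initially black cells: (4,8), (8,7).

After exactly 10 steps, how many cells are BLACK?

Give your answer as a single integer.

Step 1: on WHITE (3,8): turn R to S, flip to black, move to (4,8). |black|=3
Step 2: on BLACK (4,8): turn L to E, flip to white, move to (4,9). |black|=2
Step 3: on WHITE (4,9): turn R to S, flip to black, move to (5,9). |black|=3
Step 4: on WHITE (5,9): turn R to W, flip to black, move to (5,8). |black|=4
Step 5: on WHITE (5,8): turn R to N, flip to black, move to (4,8). |black|=5
Step 6: on WHITE (4,8): turn R to E, flip to black, move to (4,9). |black|=6
Step 7: on BLACK (4,9): turn L to N, flip to white, move to (3,9). |black|=5
Step 8: on WHITE (3,9): turn R to E, flip to black, move to (3,10). |black|=6
Step 9: on WHITE (3,10): turn R to S, flip to black, move to (4,10). |black|=7
Step 10: on WHITE (4,10): turn R to W, flip to black, move to (4,9). |black|=8

Answer: 8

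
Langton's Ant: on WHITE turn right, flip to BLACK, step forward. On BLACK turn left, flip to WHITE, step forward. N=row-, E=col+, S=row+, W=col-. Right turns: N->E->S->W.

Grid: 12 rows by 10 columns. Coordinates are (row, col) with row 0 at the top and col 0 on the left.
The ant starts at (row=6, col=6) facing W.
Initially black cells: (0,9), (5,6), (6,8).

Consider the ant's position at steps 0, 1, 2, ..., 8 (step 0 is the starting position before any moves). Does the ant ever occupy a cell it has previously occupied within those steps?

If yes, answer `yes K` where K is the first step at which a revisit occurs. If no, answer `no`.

Step 1: on WHITE (6,6): turn R to N, flip to black, move to (5,6). |black|=4 — new cell
Step 2: on BLACK (5,6): turn L to W, flip to white, move to (5,5). |black|=3 — new cell
Step 3: on WHITE (5,5): turn R to N, flip to black, move to (4,5). |black|=4 — new cell
Step 4: on WHITE (4,5): turn R to E, flip to black, move to (4,6). |black|=5 — new cell
Step 5: on WHITE (4,6): turn R to S, flip to black, move to (5,6). |black|=6 — REVISIT

Answer: yes 5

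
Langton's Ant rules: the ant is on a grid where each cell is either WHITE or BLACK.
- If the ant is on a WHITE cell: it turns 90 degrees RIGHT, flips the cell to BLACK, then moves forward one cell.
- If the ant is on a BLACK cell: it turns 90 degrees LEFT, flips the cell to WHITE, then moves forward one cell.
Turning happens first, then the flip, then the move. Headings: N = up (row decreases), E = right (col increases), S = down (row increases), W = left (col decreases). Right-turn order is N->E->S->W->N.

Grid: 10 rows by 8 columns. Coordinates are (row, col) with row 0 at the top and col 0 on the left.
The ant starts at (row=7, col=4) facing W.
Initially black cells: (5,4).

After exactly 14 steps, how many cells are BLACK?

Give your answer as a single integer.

Answer: 11

Derivation:
Step 1: on WHITE (7,4): turn R to N, flip to black, move to (6,4). |black|=2
Step 2: on WHITE (6,4): turn R to E, flip to black, move to (6,5). |black|=3
Step 3: on WHITE (6,5): turn R to S, flip to black, move to (7,5). |black|=4
Step 4: on WHITE (7,5): turn R to W, flip to black, move to (7,4). |black|=5
Step 5: on BLACK (7,4): turn L to S, flip to white, move to (8,4). |black|=4
Step 6: on WHITE (8,4): turn R to W, flip to black, move to (8,3). |black|=5
Step 7: on WHITE (8,3): turn R to N, flip to black, move to (7,3). |black|=6
Step 8: on WHITE (7,3): turn R to E, flip to black, move to (7,4). |black|=7
Step 9: on WHITE (7,4): turn R to S, flip to black, move to (8,4). |black|=8
Step 10: on BLACK (8,4): turn L to E, flip to white, move to (8,5). |black|=7
Step 11: on WHITE (8,5): turn R to S, flip to black, move to (9,5). |black|=8
Step 12: on WHITE (9,5): turn R to W, flip to black, move to (9,4). |black|=9
Step 13: on WHITE (9,4): turn R to N, flip to black, move to (8,4). |black|=10
Step 14: on WHITE (8,4): turn R to E, flip to black, move to (8,5). |black|=11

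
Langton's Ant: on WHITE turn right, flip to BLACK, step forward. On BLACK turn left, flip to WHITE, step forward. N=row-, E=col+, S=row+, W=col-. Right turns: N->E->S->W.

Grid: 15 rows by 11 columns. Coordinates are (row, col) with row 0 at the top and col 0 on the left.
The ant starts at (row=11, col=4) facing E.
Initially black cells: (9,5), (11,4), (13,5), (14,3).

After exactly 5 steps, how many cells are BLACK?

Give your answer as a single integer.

Step 1: on BLACK (11,4): turn L to N, flip to white, move to (10,4). |black|=3
Step 2: on WHITE (10,4): turn R to E, flip to black, move to (10,5). |black|=4
Step 3: on WHITE (10,5): turn R to S, flip to black, move to (11,5). |black|=5
Step 4: on WHITE (11,5): turn R to W, flip to black, move to (11,4). |black|=6
Step 5: on WHITE (11,4): turn R to N, flip to black, move to (10,4). |black|=7

Answer: 7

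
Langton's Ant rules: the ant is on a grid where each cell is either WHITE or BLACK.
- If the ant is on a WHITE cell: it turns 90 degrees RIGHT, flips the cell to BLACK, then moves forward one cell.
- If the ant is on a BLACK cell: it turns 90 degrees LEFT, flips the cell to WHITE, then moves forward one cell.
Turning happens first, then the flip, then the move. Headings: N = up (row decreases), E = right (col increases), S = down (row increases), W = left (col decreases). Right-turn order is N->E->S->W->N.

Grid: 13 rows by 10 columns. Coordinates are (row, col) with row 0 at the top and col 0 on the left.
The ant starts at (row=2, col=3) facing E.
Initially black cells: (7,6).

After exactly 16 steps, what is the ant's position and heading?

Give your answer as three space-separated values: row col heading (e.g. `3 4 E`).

Answer: 2 3 E

Derivation:
Step 1: on WHITE (2,3): turn R to S, flip to black, move to (3,3). |black|=2
Step 2: on WHITE (3,3): turn R to W, flip to black, move to (3,2). |black|=3
Step 3: on WHITE (3,2): turn R to N, flip to black, move to (2,2). |black|=4
Step 4: on WHITE (2,2): turn R to E, flip to black, move to (2,3). |black|=5
Step 5: on BLACK (2,3): turn L to N, flip to white, move to (1,3). |black|=4
Step 6: on WHITE (1,3): turn R to E, flip to black, move to (1,4). |black|=5
Step 7: on WHITE (1,4): turn R to S, flip to black, move to (2,4). |black|=6
Step 8: on WHITE (2,4): turn R to W, flip to black, move to (2,3). |black|=7
Step 9: on WHITE (2,3): turn R to N, flip to black, move to (1,3). |black|=8
Step 10: on BLACK (1,3): turn L to W, flip to white, move to (1,2). |black|=7
Step 11: on WHITE (1,2): turn R to N, flip to black, move to (0,2). |black|=8
Step 12: on WHITE (0,2): turn R to E, flip to black, move to (0,3). |black|=9
Step 13: on WHITE (0,3): turn R to S, flip to black, move to (1,3). |black|=10
Step 14: on WHITE (1,3): turn R to W, flip to black, move to (1,2). |black|=11
Step 15: on BLACK (1,2): turn L to S, flip to white, move to (2,2). |black|=10
Step 16: on BLACK (2,2): turn L to E, flip to white, move to (2,3). |black|=9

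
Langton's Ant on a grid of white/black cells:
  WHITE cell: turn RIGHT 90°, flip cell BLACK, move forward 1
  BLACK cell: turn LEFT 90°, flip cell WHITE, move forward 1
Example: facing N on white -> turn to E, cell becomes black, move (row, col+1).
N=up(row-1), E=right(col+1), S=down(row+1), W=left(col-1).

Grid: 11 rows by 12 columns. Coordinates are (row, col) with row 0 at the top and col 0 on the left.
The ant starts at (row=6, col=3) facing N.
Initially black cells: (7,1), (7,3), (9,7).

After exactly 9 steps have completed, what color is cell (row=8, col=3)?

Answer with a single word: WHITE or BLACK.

Step 1: on WHITE (6,3): turn R to E, flip to black, move to (6,4). |black|=4
Step 2: on WHITE (6,4): turn R to S, flip to black, move to (7,4). |black|=5
Step 3: on WHITE (7,4): turn R to W, flip to black, move to (7,3). |black|=6
Step 4: on BLACK (7,3): turn L to S, flip to white, move to (8,3). |black|=5
Step 5: on WHITE (8,3): turn R to W, flip to black, move to (8,2). |black|=6
Step 6: on WHITE (8,2): turn R to N, flip to black, move to (7,2). |black|=7
Step 7: on WHITE (7,2): turn R to E, flip to black, move to (7,3). |black|=8
Step 8: on WHITE (7,3): turn R to S, flip to black, move to (8,3). |black|=9
Step 9: on BLACK (8,3): turn L to E, flip to white, move to (8,4). |black|=8

Answer: WHITE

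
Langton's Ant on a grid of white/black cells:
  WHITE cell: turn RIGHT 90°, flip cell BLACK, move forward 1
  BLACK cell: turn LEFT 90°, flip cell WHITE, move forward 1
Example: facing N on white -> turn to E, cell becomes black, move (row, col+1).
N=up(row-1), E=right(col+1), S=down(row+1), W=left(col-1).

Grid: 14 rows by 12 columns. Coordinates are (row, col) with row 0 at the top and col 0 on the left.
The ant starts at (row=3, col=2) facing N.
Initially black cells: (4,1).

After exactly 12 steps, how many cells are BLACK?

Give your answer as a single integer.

Answer: 5

Derivation:
Step 1: on WHITE (3,2): turn R to E, flip to black, move to (3,3). |black|=2
Step 2: on WHITE (3,3): turn R to S, flip to black, move to (4,3). |black|=3
Step 3: on WHITE (4,3): turn R to W, flip to black, move to (4,2). |black|=4
Step 4: on WHITE (4,2): turn R to N, flip to black, move to (3,2). |black|=5
Step 5: on BLACK (3,2): turn L to W, flip to white, move to (3,1). |black|=4
Step 6: on WHITE (3,1): turn R to N, flip to black, move to (2,1). |black|=5
Step 7: on WHITE (2,1): turn R to E, flip to black, move to (2,2). |black|=6
Step 8: on WHITE (2,2): turn R to S, flip to black, move to (3,2). |black|=7
Step 9: on WHITE (3,2): turn R to W, flip to black, move to (3,1). |black|=8
Step 10: on BLACK (3,1): turn L to S, flip to white, move to (4,1). |black|=7
Step 11: on BLACK (4,1): turn L to E, flip to white, move to (4,2). |black|=6
Step 12: on BLACK (4,2): turn L to N, flip to white, move to (3,2). |black|=5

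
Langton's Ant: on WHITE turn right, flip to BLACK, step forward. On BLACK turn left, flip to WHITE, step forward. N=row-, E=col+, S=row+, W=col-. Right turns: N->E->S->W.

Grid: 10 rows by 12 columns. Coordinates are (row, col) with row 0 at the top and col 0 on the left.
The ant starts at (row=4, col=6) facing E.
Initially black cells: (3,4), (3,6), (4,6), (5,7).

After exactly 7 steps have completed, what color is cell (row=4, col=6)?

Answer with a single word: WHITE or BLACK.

Step 1: on BLACK (4,6): turn L to N, flip to white, move to (3,6). |black|=3
Step 2: on BLACK (3,6): turn L to W, flip to white, move to (3,5). |black|=2
Step 3: on WHITE (3,5): turn R to N, flip to black, move to (2,5). |black|=3
Step 4: on WHITE (2,5): turn R to E, flip to black, move to (2,6). |black|=4
Step 5: on WHITE (2,6): turn R to S, flip to black, move to (3,6). |black|=5
Step 6: on WHITE (3,6): turn R to W, flip to black, move to (3,5). |black|=6
Step 7: on BLACK (3,5): turn L to S, flip to white, move to (4,5). |black|=5

Answer: WHITE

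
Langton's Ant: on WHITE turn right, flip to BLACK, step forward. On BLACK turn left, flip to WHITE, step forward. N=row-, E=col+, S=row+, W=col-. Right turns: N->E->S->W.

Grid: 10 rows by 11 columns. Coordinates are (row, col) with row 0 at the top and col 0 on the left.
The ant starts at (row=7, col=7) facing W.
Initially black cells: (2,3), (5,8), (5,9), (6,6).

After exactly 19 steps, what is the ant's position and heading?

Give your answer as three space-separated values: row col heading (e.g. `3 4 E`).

Step 1: on WHITE (7,7): turn R to N, flip to black, move to (6,7). |black|=5
Step 2: on WHITE (6,7): turn R to E, flip to black, move to (6,8). |black|=6
Step 3: on WHITE (6,8): turn R to S, flip to black, move to (7,8). |black|=7
Step 4: on WHITE (7,8): turn R to W, flip to black, move to (7,7). |black|=8
Step 5: on BLACK (7,7): turn L to S, flip to white, move to (8,7). |black|=7
Step 6: on WHITE (8,7): turn R to W, flip to black, move to (8,6). |black|=8
Step 7: on WHITE (8,6): turn R to N, flip to black, move to (7,6). |black|=9
Step 8: on WHITE (7,6): turn R to E, flip to black, move to (7,7). |black|=10
Step 9: on WHITE (7,7): turn R to S, flip to black, move to (8,7). |black|=11
Step 10: on BLACK (8,7): turn L to E, flip to white, move to (8,8). |black|=10
Step 11: on WHITE (8,8): turn R to S, flip to black, move to (9,8). |black|=11
Step 12: on WHITE (9,8): turn R to W, flip to black, move to (9,7). |black|=12
Step 13: on WHITE (9,7): turn R to N, flip to black, move to (8,7). |black|=13
Step 14: on WHITE (8,7): turn R to E, flip to black, move to (8,8). |black|=14
Step 15: on BLACK (8,8): turn L to N, flip to white, move to (7,8). |black|=13
Step 16: on BLACK (7,8): turn L to W, flip to white, move to (7,7). |black|=12
Step 17: on BLACK (7,7): turn L to S, flip to white, move to (8,7). |black|=11
Step 18: on BLACK (8,7): turn L to E, flip to white, move to (8,8). |black|=10
Step 19: on WHITE (8,8): turn R to S, flip to black, move to (9,8). |black|=11

Answer: 9 8 S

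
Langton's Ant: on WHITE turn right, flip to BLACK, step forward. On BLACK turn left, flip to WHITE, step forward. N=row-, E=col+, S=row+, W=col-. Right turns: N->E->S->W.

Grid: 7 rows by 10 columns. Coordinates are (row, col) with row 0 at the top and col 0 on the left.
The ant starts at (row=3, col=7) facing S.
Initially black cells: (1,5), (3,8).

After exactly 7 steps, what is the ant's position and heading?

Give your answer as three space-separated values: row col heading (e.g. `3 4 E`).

Answer: 2 9 E

Derivation:
Step 1: on WHITE (3,7): turn R to W, flip to black, move to (3,6). |black|=3
Step 2: on WHITE (3,6): turn R to N, flip to black, move to (2,6). |black|=4
Step 3: on WHITE (2,6): turn R to E, flip to black, move to (2,7). |black|=5
Step 4: on WHITE (2,7): turn R to S, flip to black, move to (3,7). |black|=6
Step 5: on BLACK (3,7): turn L to E, flip to white, move to (3,8). |black|=5
Step 6: on BLACK (3,8): turn L to N, flip to white, move to (2,8). |black|=4
Step 7: on WHITE (2,8): turn R to E, flip to black, move to (2,9). |black|=5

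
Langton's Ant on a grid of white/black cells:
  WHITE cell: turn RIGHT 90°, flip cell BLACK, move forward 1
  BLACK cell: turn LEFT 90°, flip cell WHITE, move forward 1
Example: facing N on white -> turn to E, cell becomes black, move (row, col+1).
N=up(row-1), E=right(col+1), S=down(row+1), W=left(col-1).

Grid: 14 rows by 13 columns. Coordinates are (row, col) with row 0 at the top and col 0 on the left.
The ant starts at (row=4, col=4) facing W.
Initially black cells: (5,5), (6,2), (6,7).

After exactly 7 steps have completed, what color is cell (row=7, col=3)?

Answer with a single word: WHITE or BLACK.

Answer: WHITE

Derivation:
Step 1: on WHITE (4,4): turn R to N, flip to black, move to (3,4). |black|=4
Step 2: on WHITE (3,4): turn R to E, flip to black, move to (3,5). |black|=5
Step 3: on WHITE (3,5): turn R to S, flip to black, move to (4,5). |black|=6
Step 4: on WHITE (4,5): turn R to W, flip to black, move to (4,4). |black|=7
Step 5: on BLACK (4,4): turn L to S, flip to white, move to (5,4). |black|=6
Step 6: on WHITE (5,4): turn R to W, flip to black, move to (5,3). |black|=7
Step 7: on WHITE (5,3): turn R to N, flip to black, move to (4,3). |black|=8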